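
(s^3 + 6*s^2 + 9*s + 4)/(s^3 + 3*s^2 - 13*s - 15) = (s^2 + 5*s + 4)/(s^2 + 2*s - 15)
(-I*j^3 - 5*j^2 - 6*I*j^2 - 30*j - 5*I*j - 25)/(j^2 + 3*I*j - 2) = -(I*j^3 + j^2*(5 + 6*I) + 5*j*(6 + I) + 25)/(j^2 + 3*I*j - 2)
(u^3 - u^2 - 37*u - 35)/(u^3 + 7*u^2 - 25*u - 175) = (u^2 - 6*u - 7)/(u^2 + 2*u - 35)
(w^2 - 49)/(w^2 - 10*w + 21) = (w + 7)/(w - 3)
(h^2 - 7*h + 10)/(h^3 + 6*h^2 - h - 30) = (h - 5)/(h^2 + 8*h + 15)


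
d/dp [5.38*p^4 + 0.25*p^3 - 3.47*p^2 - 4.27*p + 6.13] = 21.52*p^3 + 0.75*p^2 - 6.94*p - 4.27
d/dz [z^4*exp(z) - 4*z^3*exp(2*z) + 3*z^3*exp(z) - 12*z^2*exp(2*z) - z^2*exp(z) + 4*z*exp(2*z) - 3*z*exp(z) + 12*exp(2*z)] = (z^4 - 8*z^3*exp(z) + 7*z^3 - 36*z^2*exp(z) + 8*z^2 - 16*z*exp(z) - 5*z + 28*exp(z) - 3)*exp(z)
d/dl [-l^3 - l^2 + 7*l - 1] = -3*l^2 - 2*l + 7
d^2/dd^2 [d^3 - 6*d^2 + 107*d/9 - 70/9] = 6*d - 12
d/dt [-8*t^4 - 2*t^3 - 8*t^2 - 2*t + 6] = -32*t^3 - 6*t^2 - 16*t - 2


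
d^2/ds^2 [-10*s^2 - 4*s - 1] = -20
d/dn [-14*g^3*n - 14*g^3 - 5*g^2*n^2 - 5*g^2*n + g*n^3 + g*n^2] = g*(-14*g^2 - 10*g*n - 5*g + 3*n^2 + 2*n)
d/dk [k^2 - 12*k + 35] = 2*k - 12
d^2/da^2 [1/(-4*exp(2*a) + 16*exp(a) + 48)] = (-(1 - exp(a))*(-exp(2*a) + 4*exp(a) + 12) + 2*(exp(a) - 2)^2*exp(a))*exp(a)/(-exp(2*a) + 4*exp(a) + 12)^3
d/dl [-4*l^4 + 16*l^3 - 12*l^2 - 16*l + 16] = -16*l^3 + 48*l^2 - 24*l - 16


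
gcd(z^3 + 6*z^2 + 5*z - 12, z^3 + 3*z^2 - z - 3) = z^2 + 2*z - 3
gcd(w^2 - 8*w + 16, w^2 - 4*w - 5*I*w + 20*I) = w - 4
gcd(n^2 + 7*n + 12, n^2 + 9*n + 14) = 1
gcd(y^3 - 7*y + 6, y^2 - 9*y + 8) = y - 1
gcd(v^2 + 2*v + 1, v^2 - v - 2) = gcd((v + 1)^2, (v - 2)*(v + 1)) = v + 1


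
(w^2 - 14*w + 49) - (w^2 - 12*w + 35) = 14 - 2*w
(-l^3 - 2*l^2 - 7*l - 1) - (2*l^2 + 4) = -l^3 - 4*l^2 - 7*l - 5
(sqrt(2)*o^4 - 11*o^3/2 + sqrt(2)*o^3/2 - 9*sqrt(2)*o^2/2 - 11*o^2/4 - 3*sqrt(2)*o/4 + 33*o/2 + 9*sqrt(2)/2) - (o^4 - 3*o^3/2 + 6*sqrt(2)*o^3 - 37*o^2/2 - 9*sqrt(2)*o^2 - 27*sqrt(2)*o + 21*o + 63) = -o^4 + sqrt(2)*o^4 - 11*sqrt(2)*o^3/2 - 4*o^3 + 9*sqrt(2)*o^2/2 + 63*o^2/4 - 9*o/2 + 105*sqrt(2)*o/4 - 63 + 9*sqrt(2)/2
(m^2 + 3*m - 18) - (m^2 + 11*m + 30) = -8*m - 48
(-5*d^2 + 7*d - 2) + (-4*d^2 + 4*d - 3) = -9*d^2 + 11*d - 5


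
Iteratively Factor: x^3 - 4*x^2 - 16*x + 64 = (x + 4)*(x^2 - 8*x + 16) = (x - 4)*(x + 4)*(x - 4)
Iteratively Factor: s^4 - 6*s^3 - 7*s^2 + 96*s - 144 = (s + 4)*(s^3 - 10*s^2 + 33*s - 36) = (s - 3)*(s + 4)*(s^2 - 7*s + 12) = (s - 4)*(s - 3)*(s + 4)*(s - 3)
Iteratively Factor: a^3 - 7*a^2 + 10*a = (a)*(a^2 - 7*a + 10) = a*(a - 2)*(a - 5)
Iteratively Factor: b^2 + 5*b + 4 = (b + 4)*(b + 1)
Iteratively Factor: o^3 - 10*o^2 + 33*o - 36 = (o - 3)*(o^2 - 7*o + 12) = (o - 4)*(o - 3)*(o - 3)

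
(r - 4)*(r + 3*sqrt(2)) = r^2 - 4*r + 3*sqrt(2)*r - 12*sqrt(2)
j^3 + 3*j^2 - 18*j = j*(j - 3)*(j + 6)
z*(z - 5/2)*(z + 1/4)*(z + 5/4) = z^4 - z^3 - 55*z^2/16 - 25*z/32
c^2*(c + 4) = c^3 + 4*c^2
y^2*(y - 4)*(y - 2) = y^4 - 6*y^3 + 8*y^2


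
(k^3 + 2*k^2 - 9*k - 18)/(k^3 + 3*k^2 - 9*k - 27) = (k + 2)/(k + 3)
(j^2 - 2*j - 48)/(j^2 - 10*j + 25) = (j^2 - 2*j - 48)/(j^2 - 10*j + 25)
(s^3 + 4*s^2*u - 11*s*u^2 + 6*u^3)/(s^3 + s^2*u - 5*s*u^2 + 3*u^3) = (s + 6*u)/(s + 3*u)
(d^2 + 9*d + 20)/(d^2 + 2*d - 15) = (d + 4)/(d - 3)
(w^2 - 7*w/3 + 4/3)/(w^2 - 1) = (w - 4/3)/(w + 1)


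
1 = 1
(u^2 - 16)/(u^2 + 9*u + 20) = (u - 4)/(u + 5)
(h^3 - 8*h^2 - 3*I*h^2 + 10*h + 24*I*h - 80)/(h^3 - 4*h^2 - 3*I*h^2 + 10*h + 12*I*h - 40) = (h - 8)/(h - 4)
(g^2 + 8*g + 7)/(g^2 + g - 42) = (g + 1)/(g - 6)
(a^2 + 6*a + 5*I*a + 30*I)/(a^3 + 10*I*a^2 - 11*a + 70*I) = (a + 6)/(a^2 + 5*I*a + 14)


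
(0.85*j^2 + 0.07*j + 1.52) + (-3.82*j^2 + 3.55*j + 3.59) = -2.97*j^2 + 3.62*j + 5.11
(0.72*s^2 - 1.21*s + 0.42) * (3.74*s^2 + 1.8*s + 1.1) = 2.6928*s^4 - 3.2294*s^3 + 0.1848*s^2 - 0.575*s + 0.462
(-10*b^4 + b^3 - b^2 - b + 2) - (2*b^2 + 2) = -10*b^4 + b^3 - 3*b^2 - b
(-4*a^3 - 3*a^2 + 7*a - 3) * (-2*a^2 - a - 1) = 8*a^5 + 10*a^4 - 7*a^3 + 2*a^2 - 4*a + 3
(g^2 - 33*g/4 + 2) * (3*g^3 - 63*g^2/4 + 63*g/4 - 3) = 3*g^5 - 81*g^4/2 + 2427*g^3/16 - 2631*g^2/16 + 225*g/4 - 6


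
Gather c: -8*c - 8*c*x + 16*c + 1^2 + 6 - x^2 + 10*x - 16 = c*(8 - 8*x) - x^2 + 10*x - 9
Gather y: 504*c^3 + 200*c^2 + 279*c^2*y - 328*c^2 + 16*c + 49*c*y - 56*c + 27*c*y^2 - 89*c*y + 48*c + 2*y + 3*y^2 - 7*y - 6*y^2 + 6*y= 504*c^3 - 128*c^2 + 8*c + y^2*(27*c - 3) + y*(279*c^2 - 40*c + 1)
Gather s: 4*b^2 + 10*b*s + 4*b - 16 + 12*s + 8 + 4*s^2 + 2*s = 4*b^2 + 4*b + 4*s^2 + s*(10*b + 14) - 8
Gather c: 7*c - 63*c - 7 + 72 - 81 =-56*c - 16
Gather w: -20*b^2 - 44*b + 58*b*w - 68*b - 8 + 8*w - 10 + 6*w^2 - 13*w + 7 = -20*b^2 - 112*b + 6*w^2 + w*(58*b - 5) - 11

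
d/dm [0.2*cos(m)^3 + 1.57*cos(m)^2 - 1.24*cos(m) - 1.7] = (-0.6*cos(m)^2 - 3.14*cos(m) + 1.24)*sin(m)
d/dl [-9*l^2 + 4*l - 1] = 4 - 18*l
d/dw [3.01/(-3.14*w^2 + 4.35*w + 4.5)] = (18.9028*w - 13.0935)/(-3.14*w^2 + 4.35*w + 4.5)^2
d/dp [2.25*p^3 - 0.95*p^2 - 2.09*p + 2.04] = 6.75*p^2 - 1.9*p - 2.09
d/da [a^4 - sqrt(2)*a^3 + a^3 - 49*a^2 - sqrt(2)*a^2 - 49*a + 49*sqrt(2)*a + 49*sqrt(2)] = 4*a^3 - 3*sqrt(2)*a^2 + 3*a^2 - 98*a - 2*sqrt(2)*a - 49 + 49*sqrt(2)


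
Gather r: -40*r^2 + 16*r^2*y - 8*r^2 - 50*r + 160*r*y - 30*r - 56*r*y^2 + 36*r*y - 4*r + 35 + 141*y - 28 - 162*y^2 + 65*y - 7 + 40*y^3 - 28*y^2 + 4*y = r^2*(16*y - 48) + r*(-56*y^2 + 196*y - 84) + 40*y^3 - 190*y^2 + 210*y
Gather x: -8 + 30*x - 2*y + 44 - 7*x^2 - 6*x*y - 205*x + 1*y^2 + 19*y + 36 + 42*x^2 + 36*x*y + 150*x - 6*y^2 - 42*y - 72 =35*x^2 + x*(30*y - 25) - 5*y^2 - 25*y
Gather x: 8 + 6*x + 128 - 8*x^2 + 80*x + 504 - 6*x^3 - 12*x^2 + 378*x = -6*x^3 - 20*x^2 + 464*x + 640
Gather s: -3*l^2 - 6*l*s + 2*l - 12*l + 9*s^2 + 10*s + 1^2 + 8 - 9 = -3*l^2 - 10*l + 9*s^2 + s*(10 - 6*l)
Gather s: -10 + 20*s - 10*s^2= -10*s^2 + 20*s - 10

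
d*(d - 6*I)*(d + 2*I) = d^3 - 4*I*d^2 + 12*d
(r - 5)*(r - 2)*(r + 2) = r^3 - 5*r^2 - 4*r + 20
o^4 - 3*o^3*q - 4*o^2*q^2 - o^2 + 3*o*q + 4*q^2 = (o - 1)*(o + 1)*(o - 4*q)*(o + q)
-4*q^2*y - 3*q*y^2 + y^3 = y*(-4*q + y)*(q + y)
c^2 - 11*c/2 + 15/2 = (c - 3)*(c - 5/2)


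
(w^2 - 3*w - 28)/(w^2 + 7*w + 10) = (w^2 - 3*w - 28)/(w^2 + 7*w + 10)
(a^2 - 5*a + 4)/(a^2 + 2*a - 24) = (a - 1)/(a + 6)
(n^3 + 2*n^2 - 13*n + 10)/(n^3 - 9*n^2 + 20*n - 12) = (n + 5)/(n - 6)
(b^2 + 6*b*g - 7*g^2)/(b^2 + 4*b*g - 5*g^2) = (b + 7*g)/(b + 5*g)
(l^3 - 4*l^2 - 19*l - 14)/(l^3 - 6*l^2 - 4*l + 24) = (l^2 - 6*l - 7)/(l^2 - 8*l + 12)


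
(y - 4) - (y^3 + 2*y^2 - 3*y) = -y^3 - 2*y^2 + 4*y - 4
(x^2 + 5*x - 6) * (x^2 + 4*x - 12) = x^4 + 9*x^3 + 2*x^2 - 84*x + 72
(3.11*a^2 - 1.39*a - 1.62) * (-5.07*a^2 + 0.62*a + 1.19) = -15.7677*a^4 + 8.9755*a^3 + 11.0525*a^2 - 2.6585*a - 1.9278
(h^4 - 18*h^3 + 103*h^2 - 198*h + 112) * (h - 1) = h^5 - 19*h^4 + 121*h^3 - 301*h^2 + 310*h - 112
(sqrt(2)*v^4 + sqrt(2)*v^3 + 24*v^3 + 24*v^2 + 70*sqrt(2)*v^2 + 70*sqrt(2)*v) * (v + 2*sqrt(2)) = sqrt(2)*v^5 + sqrt(2)*v^4 + 28*v^4 + 28*v^3 + 118*sqrt(2)*v^3 + 118*sqrt(2)*v^2 + 280*v^2 + 280*v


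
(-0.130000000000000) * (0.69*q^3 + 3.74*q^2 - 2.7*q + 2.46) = -0.0897*q^3 - 0.4862*q^2 + 0.351*q - 0.3198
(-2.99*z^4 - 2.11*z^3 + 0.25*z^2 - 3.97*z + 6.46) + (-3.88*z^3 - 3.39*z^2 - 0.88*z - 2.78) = -2.99*z^4 - 5.99*z^3 - 3.14*z^2 - 4.85*z + 3.68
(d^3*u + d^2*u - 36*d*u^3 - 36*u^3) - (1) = d^3*u + d^2*u - 36*d*u^3 - 36*u^3 - 1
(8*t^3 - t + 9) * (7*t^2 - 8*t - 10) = 56*t^5 - 64*t^4 - 87*t^3 + 71*t^2 - 62*t - 90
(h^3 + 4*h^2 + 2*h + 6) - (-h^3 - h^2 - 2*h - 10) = 2*h^3 + 5*h^2 + 4*h + 16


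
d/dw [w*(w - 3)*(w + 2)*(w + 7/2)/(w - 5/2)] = (12*w^4 - 20*w^3 - 113*w^2 + 190*w + 210)/(4*w^2 - 20*w + 25)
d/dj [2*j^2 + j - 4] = 4*j + 1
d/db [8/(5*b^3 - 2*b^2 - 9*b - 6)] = 8*(-15*b^2 + 4*b + 9)/(-5*b^3 + 2*b^2 + 9*b + 6)^2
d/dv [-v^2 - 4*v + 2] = -2*v - 4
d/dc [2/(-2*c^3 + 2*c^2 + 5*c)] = 2*(6*c^2 - 4*c - 5)/(c^2*(-2*c^2 + 2*c + 5)^2)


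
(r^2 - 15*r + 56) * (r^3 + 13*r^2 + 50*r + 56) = r^5 - 2*r^4 - 89*r^3 + 34*r^2 + 1960*r + 3136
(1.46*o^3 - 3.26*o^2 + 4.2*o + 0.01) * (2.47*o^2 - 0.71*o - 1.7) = 3.6062*o^5 - 9.0888*o^4 + 10.2066*o^3 + 2.5847*o^2 - 7.1471*o - 0.017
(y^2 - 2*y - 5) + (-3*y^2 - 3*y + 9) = -2*y^2 - 5*y + 4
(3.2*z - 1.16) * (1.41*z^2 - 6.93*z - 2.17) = 4.512*z^3 - 23.8116*z^2 + 1.0948*z + 2.5172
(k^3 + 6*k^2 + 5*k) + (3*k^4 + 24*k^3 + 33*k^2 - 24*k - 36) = 3*k^4 + 25*k^3 + 39*k^2 - 19*k - 36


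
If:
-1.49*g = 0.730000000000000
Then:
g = -0.49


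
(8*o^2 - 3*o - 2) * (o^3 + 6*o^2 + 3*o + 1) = 8*o^5 + 45*o^4 + 4*o^3 - 13*o^2 - 9*o - 2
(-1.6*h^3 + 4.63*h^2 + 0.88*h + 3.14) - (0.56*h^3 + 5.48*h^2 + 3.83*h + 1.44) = -2.16*h^3 - 0.850000000000001*h^2 - 2.95*h + 1.7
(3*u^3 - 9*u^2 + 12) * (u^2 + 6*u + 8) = 3*u^5 + 9*u^4 - 30*u^3 - 60*u^2 + 72*u + 96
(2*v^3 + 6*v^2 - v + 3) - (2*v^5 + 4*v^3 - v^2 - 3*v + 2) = -2*v^5 - 2*v^3 + 7*v^2 + 2*v + 1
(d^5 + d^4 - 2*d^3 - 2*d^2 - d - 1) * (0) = 0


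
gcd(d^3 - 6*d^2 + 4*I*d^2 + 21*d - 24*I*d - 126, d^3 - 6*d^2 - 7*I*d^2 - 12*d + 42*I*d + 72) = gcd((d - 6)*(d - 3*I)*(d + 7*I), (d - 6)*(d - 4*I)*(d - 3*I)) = d^2 + d*(-6 - 3*I) + 18*I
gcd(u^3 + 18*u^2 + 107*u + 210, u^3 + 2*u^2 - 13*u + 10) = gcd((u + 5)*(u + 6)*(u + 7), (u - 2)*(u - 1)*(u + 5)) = u + 5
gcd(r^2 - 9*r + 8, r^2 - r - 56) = r - 8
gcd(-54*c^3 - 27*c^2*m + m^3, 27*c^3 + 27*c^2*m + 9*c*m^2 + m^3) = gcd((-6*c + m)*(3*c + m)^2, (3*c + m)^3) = 9*c^2 + 6*c*m + m^2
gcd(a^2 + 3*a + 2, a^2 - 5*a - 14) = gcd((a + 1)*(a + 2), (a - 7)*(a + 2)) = a + 2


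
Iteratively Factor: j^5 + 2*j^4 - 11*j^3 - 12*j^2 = (j - 3)*(j^4 + 5*j^3 + 4*j^2) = j*(j - 3)*(j^3 + 5*j^2 + 4*j) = j*(j - 3)*(j + 1)*(j^2 + 4*j) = j*(j - 3)*(j + 1)*(j + 4)*(j)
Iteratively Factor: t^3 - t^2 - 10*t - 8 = (t + 2)*(t^2 - 3*t - 4) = (t + 1)*(t + 2)*(t - 4)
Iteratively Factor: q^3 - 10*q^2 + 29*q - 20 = (q - 1)*(q^2 - 9*q + 20) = (q - 4)*(q - 1)*(q - 5)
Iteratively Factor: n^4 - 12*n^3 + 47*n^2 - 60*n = (n - 4)*(n^3 - 8*n^2 + 15*n) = (n - 4)*(n - 3)*(n^2 - 5*n) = n*(n - 4)*(n - 3)*(n - 5)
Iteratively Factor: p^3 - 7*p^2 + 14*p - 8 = (p - 1)*(p^2 - 6*p + 8) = (p - 4)*(p - 1)*(p - 2)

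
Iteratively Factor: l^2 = (l)*(l)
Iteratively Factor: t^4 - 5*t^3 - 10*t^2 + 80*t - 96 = (t - 3)*(t^3 - 2*t^2 - 16*t + 32) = (t - 4)*(t - 3)*(t^2 + 2*t - 8) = (t - 4)*(t - 3)*(t + 4)*(t - 2)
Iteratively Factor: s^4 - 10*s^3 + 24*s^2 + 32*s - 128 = (s - 4)*(s^3 - 6*s^2 + 32) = (s - 4)*(s + 2)*(s^2 - 8*s + 16) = (s - 4)^2*(s + 2)*(s - 4)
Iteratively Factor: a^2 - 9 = (a - 3)*(a + 3)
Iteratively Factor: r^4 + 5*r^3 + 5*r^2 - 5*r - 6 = (r + 1)*(r^3 + 4*r^2 + r - 6) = (r + 1)*(r + 3)*(r^2 + r - 2) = (r + 1)*(r + 2)*(r + 3)*(r - 1)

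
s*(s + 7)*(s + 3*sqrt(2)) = s^3 + 3*sqrt(2)*s^2 + 7*s^2 + 21*sqrt(2)*s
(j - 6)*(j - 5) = j^2 - 11*j + 30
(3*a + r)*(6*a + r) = 18*a^2 + 9*a*r + r^2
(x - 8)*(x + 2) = x^2 - 6*x - 16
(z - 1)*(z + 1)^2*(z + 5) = z^4 + 6*z^3 + 4*z^2 - 6*z - 5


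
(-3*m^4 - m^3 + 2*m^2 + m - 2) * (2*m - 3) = -6*m^5 + 7*m^4 + 7*m^3 - 4*m^2 - 7*m + 6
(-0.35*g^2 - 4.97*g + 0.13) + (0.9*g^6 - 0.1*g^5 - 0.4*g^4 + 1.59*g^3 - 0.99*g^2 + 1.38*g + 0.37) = 0.9*g^6 - 0.1*g^5 - 0.4*g^4 + 1.59*g^3 - 1.34*g^2 - 3.59*g + 0.5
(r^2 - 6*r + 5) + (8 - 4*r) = r^2 - 10*r + 13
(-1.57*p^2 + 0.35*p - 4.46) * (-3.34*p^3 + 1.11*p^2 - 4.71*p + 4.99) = 5.2438*p^5 - 2.9117*p^4 + 22.6796*p^3 - 14.4334*p^2 + 22.7531*p - 22.2554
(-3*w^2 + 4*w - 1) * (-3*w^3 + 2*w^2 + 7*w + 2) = 9*w^5 - 18*w^4 - 10*w^3 + 20*w^2 + w - 2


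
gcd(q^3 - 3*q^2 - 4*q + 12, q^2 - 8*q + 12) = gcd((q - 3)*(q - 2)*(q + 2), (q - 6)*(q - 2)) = q - 2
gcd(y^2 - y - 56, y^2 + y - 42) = y + 7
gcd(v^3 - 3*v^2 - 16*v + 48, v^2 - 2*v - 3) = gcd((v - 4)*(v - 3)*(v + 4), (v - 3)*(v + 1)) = v - 3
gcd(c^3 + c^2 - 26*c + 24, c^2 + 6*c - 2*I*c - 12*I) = c + 6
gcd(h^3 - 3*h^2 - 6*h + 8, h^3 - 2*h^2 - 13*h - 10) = h + 2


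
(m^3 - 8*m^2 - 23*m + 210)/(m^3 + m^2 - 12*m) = (m^3 - 8*m^2 - 23*m + 210)/(m*(m^2 + m - 12))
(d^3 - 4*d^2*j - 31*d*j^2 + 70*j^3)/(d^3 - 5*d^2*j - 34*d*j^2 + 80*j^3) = (d - 7*j)/(d - 8*j)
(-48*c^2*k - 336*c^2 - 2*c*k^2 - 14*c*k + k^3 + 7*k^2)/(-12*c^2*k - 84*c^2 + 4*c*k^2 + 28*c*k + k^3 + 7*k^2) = (8*c - k)/(2*c - k)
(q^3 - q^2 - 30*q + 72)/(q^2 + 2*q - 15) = (q^2 + 2*q - 24)/(q + 5)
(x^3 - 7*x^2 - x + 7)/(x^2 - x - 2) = (x^2 - 8*x + 7)/(x - 2)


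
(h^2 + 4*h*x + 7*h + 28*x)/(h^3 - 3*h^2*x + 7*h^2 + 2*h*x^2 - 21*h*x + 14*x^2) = (h + 4*x)/(h^2 - 3*h*x + 2*x^2)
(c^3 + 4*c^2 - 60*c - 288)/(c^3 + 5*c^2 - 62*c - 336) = (c + 6)/(c + 7)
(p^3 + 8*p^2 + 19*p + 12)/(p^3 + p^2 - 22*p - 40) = (p^2 + 4*p + 3)/(p^2 - 3*p - 10)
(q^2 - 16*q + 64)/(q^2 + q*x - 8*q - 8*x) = (q - 8)/(q + x)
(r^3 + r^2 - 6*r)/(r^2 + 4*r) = (r^2 + r - 6)/(r + 4)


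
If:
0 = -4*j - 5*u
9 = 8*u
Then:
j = -45/32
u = 9/8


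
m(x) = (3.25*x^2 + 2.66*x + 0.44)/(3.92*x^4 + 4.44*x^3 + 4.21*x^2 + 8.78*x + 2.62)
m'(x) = (6.5*x + 2.66)/(3.92*x^4 + 4.44*x^3 + 4.21*x^2 + 8.78*x + 2.62) + (3.25*x^2 + 2.66*x + 0.44)*(-15.68*x^3 - 13.32*x^2 - 8.42*x - 8.78)/(3.92*x^4 + 4.44*x^3 + 4.21*x^2 + 8.78*x + 2.62)^2 = (-25.48*x^5 - 45.7116*x^4 - 30.52*x^3 + 11.4756*x^2 + 13.3252*x + 3.106)/(15.3664*x^8 + 34.8096*x^7 + 52.72*x^6 + 106.22*x^5 + 116.2313*x^4 + 97.1932*x^3 + 99.1488*x^2 + 46.0072*x + 6.8644)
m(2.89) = 0.08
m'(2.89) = -0.05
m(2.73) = 0.09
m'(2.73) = -0.05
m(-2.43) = 0.17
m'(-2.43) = 0.17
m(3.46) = 0.06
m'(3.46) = -0.03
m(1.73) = 0.17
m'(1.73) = -0.12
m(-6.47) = 0.02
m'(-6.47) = 0.01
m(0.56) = 0.29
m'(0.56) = 0.03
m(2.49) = 0.10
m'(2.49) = -0.06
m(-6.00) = 0.02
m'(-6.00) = 0.01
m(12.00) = 0.01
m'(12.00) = -0.00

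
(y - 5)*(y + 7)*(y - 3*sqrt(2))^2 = y^4 - 6*sqrt(2)*y^3 + 2*y^3 - 17*y^2 - 12*sqrt(2)*y^2 + 36*y + 210*sqrt(2)*y - 630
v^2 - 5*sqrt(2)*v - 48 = (v - 8*sqrt(2))*(v + 3*sqrt(2))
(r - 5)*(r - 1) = r^2 - 6*r + 5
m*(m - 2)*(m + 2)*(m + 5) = m^4 + 5*m^3 - 4*m^2 - 20*m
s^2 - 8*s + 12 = (s - 6)*(s - 2)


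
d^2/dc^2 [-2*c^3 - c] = -12*c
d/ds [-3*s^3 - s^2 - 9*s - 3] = -9*s^2 - 2*s - 9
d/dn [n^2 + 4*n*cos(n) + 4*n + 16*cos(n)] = -4*n*sin(n) + 2*n - 16*sin(n) + 4*cos(n) + 4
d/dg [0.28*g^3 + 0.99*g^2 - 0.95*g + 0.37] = 0.84*g^2 + 1.98*g - 0.95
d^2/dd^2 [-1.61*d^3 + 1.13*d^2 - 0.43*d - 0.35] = 2.26 - 9.66*d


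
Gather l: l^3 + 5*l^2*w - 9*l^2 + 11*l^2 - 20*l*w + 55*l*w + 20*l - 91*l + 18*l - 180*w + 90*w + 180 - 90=l^3 + l^2*(5*w + 2) + l*(35*w - 53) - 90*w + 90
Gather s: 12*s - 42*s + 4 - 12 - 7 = -30*s - 15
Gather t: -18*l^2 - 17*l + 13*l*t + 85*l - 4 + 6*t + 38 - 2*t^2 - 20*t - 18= -18*l^2 + 68*l - 2*t^2 + t*(13*l - 14) + 16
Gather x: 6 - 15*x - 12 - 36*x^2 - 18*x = -36*x^2 - 33*x - 6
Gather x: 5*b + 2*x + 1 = 5*b + 2*x + 1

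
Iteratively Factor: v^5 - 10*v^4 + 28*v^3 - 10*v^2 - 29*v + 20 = (v - 5)*(v^4 - 5*v^3 + 3*v^2 + 5*v - 4) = (v - 5)*(v - 4)*(v^3 - v^2 - v + 1) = (v - 5)*(v - 4)*(v + 1)*(v^2 - 2*v + 1) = (v - 5)*(v - 4)*(v - 1)*(v + 1)*(v - 1)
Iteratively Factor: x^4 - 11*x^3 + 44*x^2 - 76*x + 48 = (x - 4)*(x^3 - 7*x^2 + 16*x - 12) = (x - 4)*(x - 2)*(x^2 - 5*x + 6) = (x - 4)*(x - 3)*(x - 2)*(x - 2)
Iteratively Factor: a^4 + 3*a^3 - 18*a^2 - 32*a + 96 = (a - 3)*(a^3 + 6*a^2 - 32) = (a - 3)*(a + 4)*(a^2 + 2*a - 8) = (a - 3)*(a - 2)*(a + 4)*(a + 4)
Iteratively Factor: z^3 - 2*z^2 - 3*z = (z + 1)*(z^2 - 3*z) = (z - 3)*(z + 1)*(z)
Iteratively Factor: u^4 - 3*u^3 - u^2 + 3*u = (u + 1)*(u^3 - 4*u^2 + 3*u) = (u - 1)*(u + 1)*(u^2 - 3*u) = u*(u - 1)*(u + 1)*(u - 3)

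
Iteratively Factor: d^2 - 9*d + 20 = (d - 4)*(d - 5)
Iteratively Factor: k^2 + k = (k)*(k + 1)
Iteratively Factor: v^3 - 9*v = (v)*(v^2 - 9) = v*(v + 3)*(v - 3)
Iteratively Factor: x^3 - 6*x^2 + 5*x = (x - 5)*(x^2 - x) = (x - 5)*(x - 1)*(x)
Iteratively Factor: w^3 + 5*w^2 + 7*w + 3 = (w + 1)*(w^2 + 4*w + 3) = (w + 1)*(w + 3)*(w + 1)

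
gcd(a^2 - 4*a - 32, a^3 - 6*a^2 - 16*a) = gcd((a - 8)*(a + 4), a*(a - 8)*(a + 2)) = a - 8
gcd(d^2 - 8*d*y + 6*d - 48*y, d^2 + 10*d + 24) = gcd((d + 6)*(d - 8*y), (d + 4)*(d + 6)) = d + 6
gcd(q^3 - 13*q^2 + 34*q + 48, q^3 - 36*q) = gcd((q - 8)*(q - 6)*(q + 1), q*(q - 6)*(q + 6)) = q - 6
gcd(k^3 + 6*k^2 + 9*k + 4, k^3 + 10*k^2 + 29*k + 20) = k^2 + 5*k + 4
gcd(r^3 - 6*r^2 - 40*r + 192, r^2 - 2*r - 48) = r^2 - 2*r - 48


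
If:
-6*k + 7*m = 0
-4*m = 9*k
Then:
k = 0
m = 0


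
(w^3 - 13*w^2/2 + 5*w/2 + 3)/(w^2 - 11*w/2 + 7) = (2*w^3 - 13*w^2 + 5*w + 6)/(2*w^2 - 11*w + 14)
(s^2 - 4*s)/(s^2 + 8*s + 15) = s*(s - 4)/(s^2 + 8*s + 15)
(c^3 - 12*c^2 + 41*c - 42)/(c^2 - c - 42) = (c^2 - 5*c + 6)/(c + 6)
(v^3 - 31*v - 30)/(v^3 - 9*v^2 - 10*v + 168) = (v^2 + 6*v + 5)/(v^2 - 3*v - 28)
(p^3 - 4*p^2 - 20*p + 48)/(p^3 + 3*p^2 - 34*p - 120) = (p - 2)/(p + 5)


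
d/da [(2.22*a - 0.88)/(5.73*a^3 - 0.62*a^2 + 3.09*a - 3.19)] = (-25.4412*a^3 + 16.5036*a^2 - 1.0912*a - 4.3626)/(32.8329*a^6 - 7.1052*a^5 + 35.7958*a^4 - 40.389*a^3 + 13.5037*a^2 - 19.7142*a + 10.1761)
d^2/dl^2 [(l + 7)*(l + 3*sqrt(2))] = 2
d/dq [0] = 0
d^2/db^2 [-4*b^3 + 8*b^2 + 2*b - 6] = 16 - 24*b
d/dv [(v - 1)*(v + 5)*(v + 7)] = 3*v^2 + 22*v + 23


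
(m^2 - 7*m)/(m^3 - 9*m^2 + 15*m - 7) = m/(m^2 - 2*m + 1)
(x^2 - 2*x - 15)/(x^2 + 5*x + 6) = (x - 5)/(x + 2)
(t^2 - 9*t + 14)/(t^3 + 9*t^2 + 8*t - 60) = (t - 7)/(t^2 + 11*t + 30)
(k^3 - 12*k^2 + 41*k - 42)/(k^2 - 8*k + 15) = (k^2 - 9*k + 14)/(k - 5)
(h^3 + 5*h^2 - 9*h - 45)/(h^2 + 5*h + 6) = (h^2 + 2*h - 15)/(h + 2)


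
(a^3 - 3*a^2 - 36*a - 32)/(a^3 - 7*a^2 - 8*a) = (a + 4)/a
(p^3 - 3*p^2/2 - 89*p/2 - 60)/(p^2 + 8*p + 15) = (p^2 - 13*p/2 - 12)/(p + 3)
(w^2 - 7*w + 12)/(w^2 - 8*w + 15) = (w - 4)/(w - 5)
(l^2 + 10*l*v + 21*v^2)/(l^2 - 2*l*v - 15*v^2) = (-l - 7*v)/(-l + 5*v)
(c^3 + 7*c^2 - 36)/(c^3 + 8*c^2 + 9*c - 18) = (c - 2)/(c - 1)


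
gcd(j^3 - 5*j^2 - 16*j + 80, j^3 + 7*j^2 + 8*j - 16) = j + 4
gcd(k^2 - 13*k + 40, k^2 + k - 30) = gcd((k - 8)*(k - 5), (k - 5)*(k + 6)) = k - 5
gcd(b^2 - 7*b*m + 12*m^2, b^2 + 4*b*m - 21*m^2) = b - 3*m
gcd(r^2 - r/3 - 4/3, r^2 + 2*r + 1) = r + 1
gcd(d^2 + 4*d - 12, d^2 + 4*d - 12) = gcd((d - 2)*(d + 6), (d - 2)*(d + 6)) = d^2 + 4*d - 12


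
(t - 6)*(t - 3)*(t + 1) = t^3 - 8*t^2 + 9*t + 18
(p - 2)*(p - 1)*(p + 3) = p^3 - 7*p + 6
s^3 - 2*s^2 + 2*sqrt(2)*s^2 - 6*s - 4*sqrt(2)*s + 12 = (s - 2)*(s - sqrt(2))*(s + 3*sqrt(2))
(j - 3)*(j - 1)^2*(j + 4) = j^4 - j^3 - 13*j^2 + 25*j - 12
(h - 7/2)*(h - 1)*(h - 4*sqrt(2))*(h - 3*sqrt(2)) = h^4 - 7*sqrt(2)*h^3 - 9*h^3/2 + 55*h^2/2 + 63*sqrt(2)*h^2/2 - 108*h - 49*sqrt(2)*h/2 + 84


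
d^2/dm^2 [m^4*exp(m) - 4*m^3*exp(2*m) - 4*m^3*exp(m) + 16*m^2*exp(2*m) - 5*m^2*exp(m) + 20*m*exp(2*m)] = (m^4 - 16*m^3*exp(m) + 4*m^3 + 16*m^2*exp(m) - 17*m^2 + 184*m*exp(m) - 44*m + 112*exp(m) - 10)*exp(m)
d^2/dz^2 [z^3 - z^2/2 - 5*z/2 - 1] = 6*z - 1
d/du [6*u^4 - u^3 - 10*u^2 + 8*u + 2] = 24*u^3 - 3*u^2 - 20*u + 8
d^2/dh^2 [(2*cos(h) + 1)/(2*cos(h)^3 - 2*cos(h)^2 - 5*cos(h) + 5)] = (40*(1 - cos(h)^2)^2 + 32*cos(h)^6 + 44*cos(h)^5 - 244*cos(h)^3 - 96*cos(h)^2 + 215*cos(h) + 130)/((5 - 2*cos(h)^2)^3*(cos(h) - 1)^2)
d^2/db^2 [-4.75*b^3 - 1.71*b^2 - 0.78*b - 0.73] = -28.5*b - 3.42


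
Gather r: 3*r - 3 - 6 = 3*r - 9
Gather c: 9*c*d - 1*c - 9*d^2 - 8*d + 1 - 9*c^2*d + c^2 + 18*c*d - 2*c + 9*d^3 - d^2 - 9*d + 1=c^2*(1 - 9*d) + c*(27*d - 3) + 9*d^3 - 10*d^2 - 17*d + 2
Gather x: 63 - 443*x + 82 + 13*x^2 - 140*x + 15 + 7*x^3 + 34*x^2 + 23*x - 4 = 7*x^3 + 47*x^2 - 560*x + 156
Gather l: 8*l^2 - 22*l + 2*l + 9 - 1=8*l^2 - 20*l + 8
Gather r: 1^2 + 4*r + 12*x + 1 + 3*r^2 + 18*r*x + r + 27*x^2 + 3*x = 3*r^2 + r*(18*x + 5) + 27*x^2 + 15*x + 2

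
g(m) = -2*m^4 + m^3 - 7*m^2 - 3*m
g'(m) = -8*m^3 + 3*m^2 - 14*m - 3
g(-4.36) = -925.60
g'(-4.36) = 778.12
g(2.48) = -110.89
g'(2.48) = -141.29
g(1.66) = -34.88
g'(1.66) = -54.57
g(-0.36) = 0.09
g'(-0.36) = 2.80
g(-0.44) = -0.20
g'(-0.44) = 4.42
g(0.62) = -4.61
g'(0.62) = -12.43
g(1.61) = -32.24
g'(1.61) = -51.15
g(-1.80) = -44.11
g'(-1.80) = 78.58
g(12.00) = -40788.00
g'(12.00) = -13563.00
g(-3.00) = -243.00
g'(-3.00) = 282.00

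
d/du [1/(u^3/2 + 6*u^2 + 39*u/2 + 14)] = 6*(-u^2 - 8*u - 13)/(u^3 + 12*u^2 + 39*u + 28)^2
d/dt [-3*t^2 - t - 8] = -6*t - 1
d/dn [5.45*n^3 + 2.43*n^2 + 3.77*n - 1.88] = 16.35*n^2 + 4.86*n + 3.77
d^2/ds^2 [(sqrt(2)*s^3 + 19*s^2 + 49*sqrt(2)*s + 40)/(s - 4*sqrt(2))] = 2*(sqrt(2)*s^3 - 24*s^2 + 96*sqrt(2)*s + 1040)/(s^3 - 12*sqrt(2)*s^2 + 96*s - 128*sqrt(2))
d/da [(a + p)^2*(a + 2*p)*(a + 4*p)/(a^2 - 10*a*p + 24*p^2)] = 2*(a^5 - 11*a^4*p - 32*a^3*p^2 + 172*a^2*p^3 + 496*a*p^4 + 304*p^5)/(a^4 - 20*a^3*p + 148*a^2*p^2 - 480*a*p^3 + 576*p^4)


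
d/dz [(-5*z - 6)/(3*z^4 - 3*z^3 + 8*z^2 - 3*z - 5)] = (45*z^4 + 42*z^3 - 14*z^2 + 96*z + 7)/(9*z^8 - 18*z^7 + 57*z^6 - 66*z^5 + 52*z^4 - 18*z^3 - 71*z^2 + 30*z + 25)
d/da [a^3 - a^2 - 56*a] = 3*a^2 - 2*a - 56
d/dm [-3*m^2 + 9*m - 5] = 9 - 6*m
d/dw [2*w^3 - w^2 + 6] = 2*w*(3*w - 1)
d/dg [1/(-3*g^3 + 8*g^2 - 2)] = g*(9*g - 16)/(3*g^3 - 8*g^2 + 2)^2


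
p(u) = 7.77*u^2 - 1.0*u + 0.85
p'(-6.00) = -94.24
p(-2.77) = 63.24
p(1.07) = 8.68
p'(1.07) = 15.63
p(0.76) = 4.58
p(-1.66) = 23.92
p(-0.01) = 0.86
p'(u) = 15.54*u - 1.0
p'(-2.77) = -44.05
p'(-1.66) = -26.80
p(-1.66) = 23.92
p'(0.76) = 10.81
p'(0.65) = 9.10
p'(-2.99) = -47.46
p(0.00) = 0.85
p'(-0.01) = -1.16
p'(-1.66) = -26.80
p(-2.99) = 73.30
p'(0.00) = -1.00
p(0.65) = 3.48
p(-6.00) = 286.57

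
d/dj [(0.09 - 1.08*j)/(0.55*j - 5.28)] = (3.109095*j - 29.847312)/(0.55*j - 5.28)^3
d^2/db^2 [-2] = 0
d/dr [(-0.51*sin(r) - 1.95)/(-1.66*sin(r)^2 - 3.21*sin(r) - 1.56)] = (-6.474*sin(r) + 0.4233*cos(2*r) - 5.8872)*cos(r)/(1.66*sin(r)^2 + 3.21*sin(r) + 1.56)^2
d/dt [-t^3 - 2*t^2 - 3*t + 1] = -3*t^2 - 4*t - 3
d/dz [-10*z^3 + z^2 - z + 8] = -30*z^2 + 2*z - 1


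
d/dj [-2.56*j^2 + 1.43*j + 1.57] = 1.43 - 5.12*j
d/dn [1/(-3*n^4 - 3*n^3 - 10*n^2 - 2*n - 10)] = (12*n^3 + 9*n^2 + 20*n + 2)/(3*n^4 + 3*n^3 + 10*n^2 + 2*n + 10)^2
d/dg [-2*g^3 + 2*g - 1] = 2 - 6*g^2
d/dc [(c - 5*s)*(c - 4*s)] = 2*c - 9*s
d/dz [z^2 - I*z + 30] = 2*z - I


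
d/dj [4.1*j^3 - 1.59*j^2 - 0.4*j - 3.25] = 12.3*j^2 - 3.18*j - 0.4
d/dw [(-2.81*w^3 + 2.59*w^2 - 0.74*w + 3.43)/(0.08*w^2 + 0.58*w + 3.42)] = (-0.2248*w^4 - 3.2596*w^3 - 27.2692*w^2 + 17.1668*w - 4.5202)/(0.0064*w^4 + 0.0928*w^3 + 0.8836*w^2 + 3.9672*w + 11.6964)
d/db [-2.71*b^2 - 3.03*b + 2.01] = -5.42*b - 3.03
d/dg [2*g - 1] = 2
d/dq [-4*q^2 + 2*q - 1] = 2 - 8*q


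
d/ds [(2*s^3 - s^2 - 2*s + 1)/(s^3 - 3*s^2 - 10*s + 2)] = (-5*s^4 - 36*s^3 + 13*s^2 + 2*s + 6)/(s^6 - 6*s^5 - 11*s^4 + 64*s^3 + 88*s^2 - 40*s + 4)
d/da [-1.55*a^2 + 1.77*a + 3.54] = 1.77 - 3.1*a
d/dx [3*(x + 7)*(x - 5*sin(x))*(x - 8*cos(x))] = 3*(x + 7)*(x - 5*sin(x))*(8*sin(x) + 1) - 3*(x + 7)*(x - 8*cos(x))*(5*cos(x) - 1) + 3*(x - 5*sin(x))*(x - 8*cos(x))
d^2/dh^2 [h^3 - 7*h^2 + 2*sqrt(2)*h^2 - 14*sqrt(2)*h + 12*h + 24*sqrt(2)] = 6*h - 14 + 4*sqrt(2)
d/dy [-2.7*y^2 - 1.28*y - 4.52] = -5.4*y - 1.28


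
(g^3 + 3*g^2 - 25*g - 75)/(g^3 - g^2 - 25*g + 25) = (g + 3)/(g - 1)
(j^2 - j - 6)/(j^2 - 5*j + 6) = (j + 2)/(j - 2)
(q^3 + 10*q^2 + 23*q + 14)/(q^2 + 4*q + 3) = (q^2 + 9*q + 14)/(q + 3)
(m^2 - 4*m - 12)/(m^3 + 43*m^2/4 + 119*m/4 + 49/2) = 4*(m - 6)/(4*m^2 + 35*m + 49)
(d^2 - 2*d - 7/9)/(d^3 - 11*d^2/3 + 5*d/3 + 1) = (d - 7/3)/(d^2 - 4*d + 3)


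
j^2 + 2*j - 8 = (j - 2)*(j + 4)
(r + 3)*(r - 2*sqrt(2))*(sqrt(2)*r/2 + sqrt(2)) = sqrt(2)*r^3/2 - 2*r^2 + 5*sqrt(2)*r^2/2 - 10*r + 3*sqrt(2)*r - 12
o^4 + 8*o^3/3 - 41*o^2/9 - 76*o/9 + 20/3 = (o - 5/3)*(o - 2/3)*(o + 2)*(o + 3)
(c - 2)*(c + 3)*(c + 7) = c^3 + 8*c^2 + c - 42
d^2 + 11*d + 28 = (d + 4)*(d + 7)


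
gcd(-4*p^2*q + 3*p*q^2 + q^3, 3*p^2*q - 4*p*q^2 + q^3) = p*q - q^2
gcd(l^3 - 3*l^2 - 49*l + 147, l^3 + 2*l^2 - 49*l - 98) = l^2 - 49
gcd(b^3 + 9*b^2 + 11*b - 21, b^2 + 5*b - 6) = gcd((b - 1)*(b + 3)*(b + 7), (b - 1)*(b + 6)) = b - 1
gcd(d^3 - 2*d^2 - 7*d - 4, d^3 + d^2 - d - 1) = d^2 + 2*d + 1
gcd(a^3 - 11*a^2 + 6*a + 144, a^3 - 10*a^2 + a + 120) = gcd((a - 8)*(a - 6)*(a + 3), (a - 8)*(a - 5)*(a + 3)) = a^2 - 5*a - 24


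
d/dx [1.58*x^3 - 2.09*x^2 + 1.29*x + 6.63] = 4.74*x^2 - 4.18*x + 1.29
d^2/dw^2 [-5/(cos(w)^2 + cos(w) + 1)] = 5*(4*sin(w)^4 + sin(w)^2 - 19*cos(w)/4 + 3*cos(3*w)/4 - 5)/(-sin(w)^2 + cos(w) + 2)^3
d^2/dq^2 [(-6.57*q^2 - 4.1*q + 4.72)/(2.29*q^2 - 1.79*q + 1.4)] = (-96.863794*q^3 + 274.893432*q^2 - 37.218912*q - 46.321536)/(12.008989*q^6 - 28.160817*q^5 + 44.037387*q^4 - 40.167779*q^3 + 26.92242*q^2 - 10.5252*q + 2.744)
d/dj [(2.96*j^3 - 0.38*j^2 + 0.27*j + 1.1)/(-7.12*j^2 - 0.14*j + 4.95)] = (-21.0752*j^4 - 0.8288*j^3 + 45.9316*j^2 + 11.902*j + 1.4905)/(50.6944*j^4 + 1.9936*j^3 - 70.4684*j^2 - 1.386*j + 24.5025)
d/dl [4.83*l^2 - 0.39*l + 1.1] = 9.66*l - 0.39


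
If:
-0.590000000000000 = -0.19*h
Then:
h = 3.11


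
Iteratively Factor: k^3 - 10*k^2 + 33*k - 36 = (k - 3)*(k^2 - 7*k + 12) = (k - 3)^2*(k - 4)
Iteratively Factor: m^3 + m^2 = (m)*(m^2 + m) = m^2*(m + 1)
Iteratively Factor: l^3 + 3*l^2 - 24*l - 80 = (l - 5)*(l^2 + 8*l + 16) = (l - 5)*(l + 4)*(l + 4)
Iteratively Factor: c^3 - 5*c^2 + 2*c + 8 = (c - 4)*(c^2 - c - 2) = (c - 4)*(c + 1)*(c - 2)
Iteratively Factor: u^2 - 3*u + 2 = (u - 1)*(u - 2)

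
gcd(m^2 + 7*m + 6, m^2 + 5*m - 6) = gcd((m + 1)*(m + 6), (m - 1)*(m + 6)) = m + 6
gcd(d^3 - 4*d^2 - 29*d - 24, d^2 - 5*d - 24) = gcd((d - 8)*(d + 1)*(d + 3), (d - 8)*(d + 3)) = d^2 - 5*d - 24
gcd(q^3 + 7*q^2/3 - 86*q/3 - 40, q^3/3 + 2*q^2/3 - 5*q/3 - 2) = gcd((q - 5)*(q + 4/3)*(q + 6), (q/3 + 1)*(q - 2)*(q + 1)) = 1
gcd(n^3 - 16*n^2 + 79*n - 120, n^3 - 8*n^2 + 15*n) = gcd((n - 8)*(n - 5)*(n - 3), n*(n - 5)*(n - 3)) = n^2 - 8*n + 15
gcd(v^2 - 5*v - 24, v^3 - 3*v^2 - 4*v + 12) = 1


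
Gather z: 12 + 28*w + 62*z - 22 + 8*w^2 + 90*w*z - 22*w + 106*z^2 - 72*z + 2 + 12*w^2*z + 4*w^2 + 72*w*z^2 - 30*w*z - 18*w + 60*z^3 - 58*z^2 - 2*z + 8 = 12*w^2 - 12*w + 60*z^3 + z^2*(72*w + 48) + z*(12*w^2 + 60*w - 12)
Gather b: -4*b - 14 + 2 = -4*b - 12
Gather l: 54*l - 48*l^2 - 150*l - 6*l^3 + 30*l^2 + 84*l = -6*l^3 - 18*l^2 - 12*l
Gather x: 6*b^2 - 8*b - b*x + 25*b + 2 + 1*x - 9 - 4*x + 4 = 6*b^2 + 17*b + x*(-b - 3) - 3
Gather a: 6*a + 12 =6*a + 12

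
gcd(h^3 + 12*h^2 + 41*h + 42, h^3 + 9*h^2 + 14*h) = h^2 + 9*h + 14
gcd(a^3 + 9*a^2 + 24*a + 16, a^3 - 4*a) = 1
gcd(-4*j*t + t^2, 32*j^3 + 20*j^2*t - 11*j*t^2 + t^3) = -4*j + t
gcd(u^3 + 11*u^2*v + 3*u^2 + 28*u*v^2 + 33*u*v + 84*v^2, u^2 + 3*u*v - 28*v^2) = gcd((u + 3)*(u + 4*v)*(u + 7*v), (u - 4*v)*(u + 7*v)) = u + 7*v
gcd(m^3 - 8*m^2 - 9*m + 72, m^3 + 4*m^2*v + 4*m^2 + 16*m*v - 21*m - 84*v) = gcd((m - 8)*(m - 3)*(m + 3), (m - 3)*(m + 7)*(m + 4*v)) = m - 3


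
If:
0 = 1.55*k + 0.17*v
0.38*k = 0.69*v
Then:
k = 0.00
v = 0.00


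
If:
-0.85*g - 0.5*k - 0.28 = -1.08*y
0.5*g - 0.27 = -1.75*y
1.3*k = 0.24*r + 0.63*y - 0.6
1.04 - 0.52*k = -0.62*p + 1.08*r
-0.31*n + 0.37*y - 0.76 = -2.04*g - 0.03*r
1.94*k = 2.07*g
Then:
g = -0.07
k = -0.07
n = -2.53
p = 1.15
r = 1.66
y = 0.17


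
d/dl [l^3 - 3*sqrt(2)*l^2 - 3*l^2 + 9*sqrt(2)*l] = 3*l^2 - 6*sqrt(2)*l - 6*l + 9*sqrt(2)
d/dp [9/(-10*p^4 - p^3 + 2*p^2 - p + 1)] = 9*(40*p^3 + 3*p^2 - 4*p + 1)/(10*p^4 + p^3 - 2*p^2 + p - 1)^2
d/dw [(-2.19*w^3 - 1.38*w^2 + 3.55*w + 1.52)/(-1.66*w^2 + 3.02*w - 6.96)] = (3.6354*w^4 - 13.2276*w^3 + 47.4526*w^2 + 24.256*w - 29.2984)/(2.7556*w^4 - 10.0264*w^3 + 32.2276*w^2 - 42.0384*w + 48.4416)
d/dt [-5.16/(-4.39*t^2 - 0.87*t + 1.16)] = (-45.3048*t - 4.4892)/(4.39*t^2 + 0.87*t - 1.16)^2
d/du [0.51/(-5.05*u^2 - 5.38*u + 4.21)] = (5.151*u + 2.7438)/(5.05*u^2 + 5.38*u - 4.21)^2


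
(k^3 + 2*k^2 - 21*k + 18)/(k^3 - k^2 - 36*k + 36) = (k - 3)/(k - 6)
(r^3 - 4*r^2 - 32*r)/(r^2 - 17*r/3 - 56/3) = 3*r*(r + 4)/(3*r + 7)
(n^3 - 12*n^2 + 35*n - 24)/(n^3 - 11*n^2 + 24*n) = (n - 1)/n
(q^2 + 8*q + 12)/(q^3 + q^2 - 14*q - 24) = (q + 6)/(q^2 - q - 12)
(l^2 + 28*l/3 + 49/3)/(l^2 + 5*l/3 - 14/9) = 3*(l + 7)/(3*l - 2)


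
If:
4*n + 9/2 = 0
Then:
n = -9/8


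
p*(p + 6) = p^2 + 6*p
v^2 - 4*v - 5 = (v - 5)*(v + 1)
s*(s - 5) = s^2 - 5*s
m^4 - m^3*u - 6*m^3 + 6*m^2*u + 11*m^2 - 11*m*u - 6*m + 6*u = (m - 3)*(m - 2)*(m - 1)*(m - u)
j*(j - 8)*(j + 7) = j^3 - j^2 - 56*j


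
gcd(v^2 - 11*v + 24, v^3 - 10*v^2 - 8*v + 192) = v - 8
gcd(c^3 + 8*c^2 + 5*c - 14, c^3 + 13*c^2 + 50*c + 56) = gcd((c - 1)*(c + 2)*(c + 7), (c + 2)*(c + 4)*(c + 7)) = c^2 + 9*c + 14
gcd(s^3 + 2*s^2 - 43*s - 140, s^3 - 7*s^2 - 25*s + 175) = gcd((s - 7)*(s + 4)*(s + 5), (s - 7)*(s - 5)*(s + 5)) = s^2 - 2*s - 35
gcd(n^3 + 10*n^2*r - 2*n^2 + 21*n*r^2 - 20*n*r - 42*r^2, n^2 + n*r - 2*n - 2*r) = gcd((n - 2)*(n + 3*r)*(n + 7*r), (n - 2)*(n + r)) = n - 2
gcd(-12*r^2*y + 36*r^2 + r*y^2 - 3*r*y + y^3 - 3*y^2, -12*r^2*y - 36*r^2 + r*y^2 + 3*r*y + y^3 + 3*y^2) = -12*r^2 + r*y + y^2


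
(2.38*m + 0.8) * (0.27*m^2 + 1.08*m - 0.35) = 0.6426*m^3 + 2.7864*m^2 + 0.0310000000000001*m - 0.28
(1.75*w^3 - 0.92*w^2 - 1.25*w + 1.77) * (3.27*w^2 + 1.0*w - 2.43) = 5.7225*w^5 - 1.2584*w^4 - 9.26*w^3 + 6.7735*w^2 + 4.8075*w - 4.3011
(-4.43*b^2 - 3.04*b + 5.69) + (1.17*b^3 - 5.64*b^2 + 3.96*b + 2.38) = 1.17*b^3 - 10.07*b^2 + 0.92*b + 8.07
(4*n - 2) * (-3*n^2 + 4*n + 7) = -12*n^3 + 22*n^2 + 20*n - 14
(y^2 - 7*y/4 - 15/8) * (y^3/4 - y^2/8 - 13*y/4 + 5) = y^5/4 - 9*y^4/16 - 7*y^3/2 + 699*y^2/64 - 85*y/32 - 75/8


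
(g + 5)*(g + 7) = g^2 + 12*g + 35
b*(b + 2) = b^2 + 2*b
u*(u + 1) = u^2 + u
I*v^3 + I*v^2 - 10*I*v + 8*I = (v - 2)*(v + 4)*(I*v - I)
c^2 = c^2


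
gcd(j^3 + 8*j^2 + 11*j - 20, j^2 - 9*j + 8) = j - 1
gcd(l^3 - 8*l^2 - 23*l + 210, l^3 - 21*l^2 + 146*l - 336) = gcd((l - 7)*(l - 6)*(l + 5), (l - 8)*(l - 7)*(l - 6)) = l^2 - 13*l + 42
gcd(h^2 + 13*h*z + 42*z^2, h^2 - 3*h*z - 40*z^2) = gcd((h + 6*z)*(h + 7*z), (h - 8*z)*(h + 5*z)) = 1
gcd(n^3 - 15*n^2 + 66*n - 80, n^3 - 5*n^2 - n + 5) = n - 5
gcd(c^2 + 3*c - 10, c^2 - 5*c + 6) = c - 2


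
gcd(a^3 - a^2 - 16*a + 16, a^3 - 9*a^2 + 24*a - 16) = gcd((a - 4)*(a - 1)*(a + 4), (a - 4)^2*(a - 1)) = a^2 - 5*a + 4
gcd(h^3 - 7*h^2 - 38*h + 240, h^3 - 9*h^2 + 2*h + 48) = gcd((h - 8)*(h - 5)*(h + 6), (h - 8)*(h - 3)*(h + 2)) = h - 8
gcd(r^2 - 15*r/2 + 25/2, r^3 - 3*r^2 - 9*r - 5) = r - 5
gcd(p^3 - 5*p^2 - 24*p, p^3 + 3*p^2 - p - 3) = p + 3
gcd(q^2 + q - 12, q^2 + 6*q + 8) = q + 4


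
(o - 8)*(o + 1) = o^2 - 7*o - 8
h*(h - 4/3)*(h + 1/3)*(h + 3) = h^4 + 2*h^3 - 31*h^2/9 - 4*h/3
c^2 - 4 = (c - 2)*(c + 2)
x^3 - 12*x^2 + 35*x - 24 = (x - 8)*(x - 3)*(x - 1)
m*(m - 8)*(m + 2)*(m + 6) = m^4 - 52*m^2 - 96*m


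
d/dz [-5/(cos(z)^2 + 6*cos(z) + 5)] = -10*(cos(z) + 3)*sin(z)/(cos(z)^2 + 6*cos(z) + 5)^2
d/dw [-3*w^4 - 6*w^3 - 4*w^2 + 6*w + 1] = -12*w^3 - 18*w^2 - 8*w + 6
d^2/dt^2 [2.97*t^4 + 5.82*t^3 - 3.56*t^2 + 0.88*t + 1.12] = 35.64*t^2 + 34.92*t - 7.12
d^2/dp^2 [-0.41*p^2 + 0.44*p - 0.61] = -0.820000000000000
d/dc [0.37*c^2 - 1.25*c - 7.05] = 0.74*c - 1.25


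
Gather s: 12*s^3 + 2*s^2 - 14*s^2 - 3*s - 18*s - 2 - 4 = 12*s^3 - 12*s^2 - 21*s - 6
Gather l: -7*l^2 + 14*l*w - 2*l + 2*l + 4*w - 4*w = -7*l^2 + 14*l*w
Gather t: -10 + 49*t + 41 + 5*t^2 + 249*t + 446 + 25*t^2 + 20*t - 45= 30*t^2 + 318*t + 432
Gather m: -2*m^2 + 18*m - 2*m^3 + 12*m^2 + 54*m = -2*m^3 + 10*m^2 + 72*m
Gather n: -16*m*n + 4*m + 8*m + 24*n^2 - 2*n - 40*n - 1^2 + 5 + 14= 12*m + 24*n^2 + n*(-16*m - 42) + 18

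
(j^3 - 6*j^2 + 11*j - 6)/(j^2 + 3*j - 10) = (j^2 - 4*j + 3)/(j + 5)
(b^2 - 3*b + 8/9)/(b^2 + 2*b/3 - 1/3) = (b - 8/3)/(b + 1)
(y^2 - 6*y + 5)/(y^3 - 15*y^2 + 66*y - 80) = (y - 1)/(y^2 - 10*y + 16)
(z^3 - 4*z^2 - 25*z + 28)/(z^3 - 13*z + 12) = (z - 7)/(z - 3)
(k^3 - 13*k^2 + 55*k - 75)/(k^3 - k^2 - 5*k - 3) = (k^2 - 10*k + 25)/(k^2 + 2*k + 1)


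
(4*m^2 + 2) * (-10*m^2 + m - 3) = -40*m^4 + 4*m^3 - 32*m^2 + 2*m - 6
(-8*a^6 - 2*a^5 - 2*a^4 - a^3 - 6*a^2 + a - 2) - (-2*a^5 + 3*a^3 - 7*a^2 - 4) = -8*a^6 - 2*a^4 - 4*a^3 + a^2 + a + 2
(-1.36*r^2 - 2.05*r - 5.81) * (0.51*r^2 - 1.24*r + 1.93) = -0.6936*r^4 + 0.6409*r^3 - 3.0459*r^2 + 3.2479*r - 11.2133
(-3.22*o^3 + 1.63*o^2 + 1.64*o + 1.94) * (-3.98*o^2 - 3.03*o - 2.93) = 12.8156*o^5 + 3.2692*o^4 - 2.0315*o^3 - 17.4663*o^2 - 10.6834*o - 5.6842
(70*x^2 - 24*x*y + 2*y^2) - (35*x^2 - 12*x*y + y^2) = 35*x^2 - 12*x*y + y^2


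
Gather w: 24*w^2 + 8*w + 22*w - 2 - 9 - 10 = 24*w^2 + 30*w - 21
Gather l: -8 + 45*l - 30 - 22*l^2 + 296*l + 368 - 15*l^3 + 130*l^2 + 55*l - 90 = -15*l^3 + 108*l^2 + 396*l + 240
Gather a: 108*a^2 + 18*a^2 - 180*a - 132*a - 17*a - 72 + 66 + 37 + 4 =126*a^2 - 329*a + 35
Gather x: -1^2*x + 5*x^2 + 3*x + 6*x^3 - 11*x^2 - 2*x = 6*x^3 - 6*x^2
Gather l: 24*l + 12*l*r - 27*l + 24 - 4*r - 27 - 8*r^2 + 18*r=l*(12*r - 3) - 8*r^2 + 14*r - 3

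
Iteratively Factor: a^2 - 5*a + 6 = (a - 2)*(a - 3)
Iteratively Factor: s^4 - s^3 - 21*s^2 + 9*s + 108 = (s - 4)*(s^3 + 3*s^2 - 9*s - 27) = (s - 4)*(s - 3)*(s^2 + 6*s + 9) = (s - 4)*(s - 3)*(s + 3)*(s + 3)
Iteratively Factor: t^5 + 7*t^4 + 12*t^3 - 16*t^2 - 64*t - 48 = (t + 2)*(t^4 + 5*t^3 + 2*t^2 - 20*t - 24) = (t - 2)*(t + 2)*(t^3 + 7*t^2 + 16*t + 12) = (t - 2)*(t + 2)^2*(t^2 + 5*t + 6) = (t - 2)*(t + 2)^2*(t + 3)*(t + 2)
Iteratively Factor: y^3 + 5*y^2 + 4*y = (y + 1)*(y^2 + 4*y) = (y + 1)*(y + 4)*(y)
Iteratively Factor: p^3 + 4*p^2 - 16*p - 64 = (p + 4)*(p^2 - 16) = (p - 4)*(p + 4)*(p + 4)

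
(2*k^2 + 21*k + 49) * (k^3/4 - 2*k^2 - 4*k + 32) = k^5/2 + 5*k^4/4 - 151*k^3/4 - 118*k^2 + 476*k + 1568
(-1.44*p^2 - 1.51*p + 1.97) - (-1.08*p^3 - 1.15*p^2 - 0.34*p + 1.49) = 1.08*p^3 - 0.29*p^2 - 1.17*p + 0.48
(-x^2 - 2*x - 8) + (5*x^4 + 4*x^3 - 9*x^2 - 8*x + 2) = 5*x^4 + 4*x^3 - 10*x^2 - 10*x - 6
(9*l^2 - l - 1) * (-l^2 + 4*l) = -9*l^4 + 37*l^3 - 3*l^2 - 4*l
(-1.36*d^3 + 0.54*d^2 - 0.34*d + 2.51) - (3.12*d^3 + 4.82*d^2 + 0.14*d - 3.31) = -4.48*d^3 - 4.28*d^2 - 0.48*d + 5.82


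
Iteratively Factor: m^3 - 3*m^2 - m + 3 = (m - 3)*(m^2 - 1) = (m - 3)*(m + 1)*(m - 1)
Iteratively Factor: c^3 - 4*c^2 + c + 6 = (c - 3)*(c^2 - c - 2) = (c - 3)*(c + 1)*(c - 2)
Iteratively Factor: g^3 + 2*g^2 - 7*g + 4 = (g - 1)*(g^2 + 3*g - 4) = (g - 1)*(g + 4)*(g - 1)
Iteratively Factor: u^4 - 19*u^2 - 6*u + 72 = (u - 2)*(u^3 + 2*u^2 - 15*u - 36) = (u - 2)*(u + 3)*(u^2 - u - 12) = (u - 4)*(u - 2)*(u + 3)*(u + 3)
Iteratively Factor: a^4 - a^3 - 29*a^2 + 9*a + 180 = (a + 3)*(a^3 - 4*a^2 - 17*a + 60) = (a - 3)*(a + 3)*(a^2 - a - 20) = (a - 5)*(a - 3)*(a + 3)*(a + 4)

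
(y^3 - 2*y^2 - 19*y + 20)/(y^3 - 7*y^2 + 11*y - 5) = (y + 4)/(y - 1)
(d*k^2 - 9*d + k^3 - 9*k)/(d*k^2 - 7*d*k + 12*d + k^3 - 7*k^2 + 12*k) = (k + 3)/(k - 4)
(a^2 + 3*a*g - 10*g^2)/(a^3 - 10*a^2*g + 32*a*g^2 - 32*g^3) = (a + 5*g)/(a^2 - 8*a*g + 16*g^2)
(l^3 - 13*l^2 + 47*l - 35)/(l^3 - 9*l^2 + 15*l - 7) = (l - 5)/(l - 1)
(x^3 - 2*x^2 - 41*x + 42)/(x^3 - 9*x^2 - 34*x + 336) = (x - 1)/(x - 8)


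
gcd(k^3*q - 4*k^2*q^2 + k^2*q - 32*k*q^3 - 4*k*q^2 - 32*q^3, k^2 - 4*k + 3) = 1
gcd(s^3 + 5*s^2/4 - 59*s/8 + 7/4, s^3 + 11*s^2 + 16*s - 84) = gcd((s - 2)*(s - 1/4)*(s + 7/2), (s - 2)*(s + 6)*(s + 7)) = s - 2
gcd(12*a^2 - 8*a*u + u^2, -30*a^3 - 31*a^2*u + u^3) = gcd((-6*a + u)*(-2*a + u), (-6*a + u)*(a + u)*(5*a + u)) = -6*a + u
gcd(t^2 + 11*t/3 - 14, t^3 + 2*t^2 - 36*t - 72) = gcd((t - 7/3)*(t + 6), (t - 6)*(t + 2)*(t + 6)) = t + 6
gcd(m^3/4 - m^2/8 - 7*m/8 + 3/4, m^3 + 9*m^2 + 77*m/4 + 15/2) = 1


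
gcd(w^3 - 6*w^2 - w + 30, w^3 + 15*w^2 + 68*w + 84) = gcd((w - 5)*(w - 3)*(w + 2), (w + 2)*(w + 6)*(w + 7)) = w + 2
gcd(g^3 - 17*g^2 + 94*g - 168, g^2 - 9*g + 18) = g - 6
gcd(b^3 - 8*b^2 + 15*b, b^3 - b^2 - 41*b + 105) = b^2 - 8*b + 15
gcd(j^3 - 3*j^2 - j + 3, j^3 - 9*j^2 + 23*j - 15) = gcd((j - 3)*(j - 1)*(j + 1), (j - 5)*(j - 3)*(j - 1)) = j^2 - 4*j + 3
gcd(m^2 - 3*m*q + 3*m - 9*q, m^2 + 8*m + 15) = m + 3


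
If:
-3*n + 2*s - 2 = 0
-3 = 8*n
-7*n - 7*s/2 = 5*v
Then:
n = -3/8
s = 7/16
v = 7/32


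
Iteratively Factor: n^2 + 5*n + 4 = (n + 4)*(n + 1)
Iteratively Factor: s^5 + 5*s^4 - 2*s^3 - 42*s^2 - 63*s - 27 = (s + 3)*(s^4 + 2*s^3 - 8*s^2 - 18*s - 9) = (s + 3)^2*(s^3 - s^2 - 5*s - 3) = (s - 3)*(s + 3)^2*(s^2 + 2*s + 1) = (s - 3)*(s + 1)*(s + 3)^2*(s + 1)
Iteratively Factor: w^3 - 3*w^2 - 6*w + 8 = (w - 4)*(w^2 + w - 2) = (w - 4)*(w + 2)*(w - 1)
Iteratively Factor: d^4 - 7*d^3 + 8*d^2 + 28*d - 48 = (d - 2)*(d^3 - 5*d^2 - 2*d + 24) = (d - 3)*(d - 2)*(d^2 - 2*d - 8) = (d - 4)*(d - 3)*(d - 2)*(d + 2)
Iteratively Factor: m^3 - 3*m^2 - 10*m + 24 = (m - 4)*(m^2 + m - 6) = (m - 4)*(m + 3)*(m - 2)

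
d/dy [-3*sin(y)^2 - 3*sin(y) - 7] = -3*sin(2*y) - 3*cos(y)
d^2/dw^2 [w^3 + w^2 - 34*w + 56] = 6*w + 2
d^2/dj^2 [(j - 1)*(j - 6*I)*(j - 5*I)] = 6*j - 2 - 22*I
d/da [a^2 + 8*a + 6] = 2*a + 8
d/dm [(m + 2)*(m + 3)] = 2*m + 5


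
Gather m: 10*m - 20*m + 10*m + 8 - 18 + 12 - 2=0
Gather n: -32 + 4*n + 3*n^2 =3*n^2 + 4*n - 32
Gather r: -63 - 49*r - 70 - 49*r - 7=-98*r - 140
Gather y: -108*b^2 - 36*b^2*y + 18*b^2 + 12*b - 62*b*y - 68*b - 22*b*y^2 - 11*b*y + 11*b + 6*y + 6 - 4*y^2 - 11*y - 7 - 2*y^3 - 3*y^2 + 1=-90*b^2 - 45*b - 2*y^3 + y^2*(-22*b - 7) + y*(-36*b^2 - 73*b - 5)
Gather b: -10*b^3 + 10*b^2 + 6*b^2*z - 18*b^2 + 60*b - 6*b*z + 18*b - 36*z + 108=-10*b^3 + b^2*(6*z - 8) + b*(78 - 6*z) - 36*z + 108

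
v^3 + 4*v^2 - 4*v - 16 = (v - 2)*(v + 2)*(v + 4)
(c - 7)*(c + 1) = c^2 - 6*c - 7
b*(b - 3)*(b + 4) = b^3 + b^2 - 12*b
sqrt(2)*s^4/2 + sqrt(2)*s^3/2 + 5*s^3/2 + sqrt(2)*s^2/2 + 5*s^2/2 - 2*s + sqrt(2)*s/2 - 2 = (s + 1)*(s - sqrt(2)/2)*(s + 2*sqrt(2))*(sqrt(2)*s/2 + 1)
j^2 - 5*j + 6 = (j - 3)*(j - 2)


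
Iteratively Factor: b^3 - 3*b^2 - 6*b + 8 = (b + 2)*(b^2 - 5*b + 4) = (b - 1)*(b + 2)*(b - 4)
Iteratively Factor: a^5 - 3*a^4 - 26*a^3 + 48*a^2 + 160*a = (a + 2)*(a^4 - 5*a^3 - 16*a^2 + 80*a) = (a - 5)*(a + 2)*(a^3 - 16*a) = (a - 5)*(a + 2)*(a + 4)*(a^2 - 4*a) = a*(a - 5)*(a + 2)*(a + 4)*(a - 4)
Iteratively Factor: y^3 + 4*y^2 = (y + 4)*(y^2) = y*(y + 4)*(y)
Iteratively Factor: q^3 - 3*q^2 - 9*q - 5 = (q - 5)*(q^2 + 2*q + 1) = (q - 5)*(q + 1)*(q + 1)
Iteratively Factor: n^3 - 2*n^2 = (n - 2)*(n^2) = n*(n - 2)*(n)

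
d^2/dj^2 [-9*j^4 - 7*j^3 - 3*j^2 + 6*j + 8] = -108*j^2 - 42*j - 6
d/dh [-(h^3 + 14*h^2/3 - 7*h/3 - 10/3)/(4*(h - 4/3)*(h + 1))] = (-9*h^4 + 6*h^3 + 29*h^2 + 52*h - 18)/(4*(9*h^4 - 6*h^3 - 23*h^2 + 8*h + 16))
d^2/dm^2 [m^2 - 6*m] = 2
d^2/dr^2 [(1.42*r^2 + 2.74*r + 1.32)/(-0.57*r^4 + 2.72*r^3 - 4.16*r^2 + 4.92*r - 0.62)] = (-2.768148*r^8 + 2.52669600000002*r^7 + 45.114928*r^6 - 147.00336*r^5 + 92.4491039999999*r^4 + 159.99896*r^3 - 270.925152*r^2 + 191.145984*r - 74.903696)/(0.185193*r^12 - 2.651184*r^11 + 16.706016*r^10 - 63.617156*r^9 + 168.29673*r^8 - 326.179392*r^7 + 469.990832*r^6 - 505.479792*r^5 + 384.72414*r^4 - 198.370176*r^3 + 49.821216*r^2 - 5.673744*r + 0.238328)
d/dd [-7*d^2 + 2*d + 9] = 2 - 14*d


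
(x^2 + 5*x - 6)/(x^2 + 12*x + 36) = (x - 1)/(x + 6)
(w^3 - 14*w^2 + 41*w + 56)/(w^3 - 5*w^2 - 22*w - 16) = (w - 7)/(w + 2)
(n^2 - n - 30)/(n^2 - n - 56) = (-n^2 + n + 30)/(-n^2 + n + 56)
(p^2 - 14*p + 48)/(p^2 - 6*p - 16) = (p - 6)/(p + 2)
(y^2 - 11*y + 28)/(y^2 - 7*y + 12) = (y - 7)/(y - 3)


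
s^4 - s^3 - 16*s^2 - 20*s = s*(s - 5)*(s + 2)^2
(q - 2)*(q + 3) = q^2 + q - 6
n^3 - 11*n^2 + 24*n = n*(n - 8)*(n - 3)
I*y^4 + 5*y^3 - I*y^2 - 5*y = y*(y - 1)*(y - 5*I)*(I*y + I)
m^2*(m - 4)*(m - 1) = m^4 - 5*m^3 + 4*m^2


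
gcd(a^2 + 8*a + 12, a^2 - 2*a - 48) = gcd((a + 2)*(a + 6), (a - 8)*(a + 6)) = a + 6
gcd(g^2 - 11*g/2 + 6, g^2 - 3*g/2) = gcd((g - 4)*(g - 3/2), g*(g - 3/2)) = g - 3/2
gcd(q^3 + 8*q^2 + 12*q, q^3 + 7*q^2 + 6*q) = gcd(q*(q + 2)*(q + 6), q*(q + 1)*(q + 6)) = q^2 + 6*q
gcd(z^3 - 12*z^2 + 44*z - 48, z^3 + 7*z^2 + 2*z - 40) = z - 2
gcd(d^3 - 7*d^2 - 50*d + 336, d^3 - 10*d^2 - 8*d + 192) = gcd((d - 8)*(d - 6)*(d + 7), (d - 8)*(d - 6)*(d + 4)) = d^2 - 14*d + 48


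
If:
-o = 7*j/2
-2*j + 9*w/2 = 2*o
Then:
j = -9*w/10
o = 63*w/20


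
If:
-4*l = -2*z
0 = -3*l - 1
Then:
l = -1/3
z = -2/3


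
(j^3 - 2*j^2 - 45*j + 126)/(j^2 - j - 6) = (j^2 + j - 42)/(j + 2)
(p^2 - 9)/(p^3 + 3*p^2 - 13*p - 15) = (p + 3)/(p^2 + 6*p + 5)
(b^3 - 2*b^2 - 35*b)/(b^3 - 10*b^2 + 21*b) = (b + 5)/(b - 3)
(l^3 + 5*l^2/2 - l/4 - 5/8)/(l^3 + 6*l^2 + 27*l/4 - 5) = (l + 1/2)/(l + 4)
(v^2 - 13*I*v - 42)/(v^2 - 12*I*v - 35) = (v - 6*I)/(v - 5*I)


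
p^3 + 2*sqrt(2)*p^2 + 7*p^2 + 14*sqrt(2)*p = p*(p + 7)*(p + 2*sqrt(2))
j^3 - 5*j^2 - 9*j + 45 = (j - 5)*(j - 3)*(j + 3)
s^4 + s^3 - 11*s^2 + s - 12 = (s - 3)*(s + 4)*(s - I)*(s + I)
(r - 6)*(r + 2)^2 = r^3 - 2*r^2 - 20*r - 24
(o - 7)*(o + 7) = o^2 - 49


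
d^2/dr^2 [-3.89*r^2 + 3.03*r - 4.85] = -7.78000000000000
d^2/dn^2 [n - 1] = 0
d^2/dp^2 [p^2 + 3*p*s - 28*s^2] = 2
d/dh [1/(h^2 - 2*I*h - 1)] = 2*(-h + I)/(-h^2 + 2*I*h + 1)^2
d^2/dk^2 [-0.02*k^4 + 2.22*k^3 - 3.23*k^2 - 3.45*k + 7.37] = -0.24*k^2 + 13.32*k - 6.46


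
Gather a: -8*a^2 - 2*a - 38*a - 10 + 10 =-8*a^2 - 40*a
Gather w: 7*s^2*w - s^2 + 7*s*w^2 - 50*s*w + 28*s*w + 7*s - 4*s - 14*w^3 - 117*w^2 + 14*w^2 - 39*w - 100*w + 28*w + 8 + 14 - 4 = -s^2 + 3*s - 14*w^3 + w^2*(7*s - 103) + w*(7*s^2 - 22*s - 111) + 18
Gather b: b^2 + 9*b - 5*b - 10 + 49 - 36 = b^2 + 4*b + 3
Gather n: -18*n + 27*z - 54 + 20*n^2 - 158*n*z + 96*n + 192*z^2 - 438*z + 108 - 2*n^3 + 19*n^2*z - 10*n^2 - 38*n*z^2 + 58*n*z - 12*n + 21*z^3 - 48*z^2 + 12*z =-2*n^3 + n^2*(19*z + 10) + n*(-38*z^2 - 100*z + 66) + 21*z^3 + 144*z^2 - 399*z + 54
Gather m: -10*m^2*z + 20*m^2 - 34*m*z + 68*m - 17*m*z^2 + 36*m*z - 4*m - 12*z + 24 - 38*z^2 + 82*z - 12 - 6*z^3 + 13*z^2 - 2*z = m^2*(20 - 10*z) + m*(-17*z^2 + 2*z + 64) - 6*z^3 - 25*z^2 + 68*z + 12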